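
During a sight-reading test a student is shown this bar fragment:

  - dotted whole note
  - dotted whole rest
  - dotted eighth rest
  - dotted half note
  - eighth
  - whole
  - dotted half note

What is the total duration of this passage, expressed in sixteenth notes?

In sixteenth notes: dotted whole note = 24; dotted whole rest = 24; dotted eighth rest = 3; dotted half note = 12; eighth = 2; whole = 16; dotted half note = 12.
Adding: 24 + 24 + 3 + 12 + 2 + 16 + 12 = 93 sixteenth notes.

93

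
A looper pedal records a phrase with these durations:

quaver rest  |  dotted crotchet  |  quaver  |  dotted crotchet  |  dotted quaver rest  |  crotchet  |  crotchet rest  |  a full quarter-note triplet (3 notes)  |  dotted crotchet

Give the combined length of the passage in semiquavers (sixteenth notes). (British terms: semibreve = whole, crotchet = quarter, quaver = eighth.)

Convert each value to sixteenth notes: quaver rest = 2; dotted crotchet = 6; quaver = 2; dotted crotchet = 6; dotted quaver rest = 3; crotchet = 4; crotchet rest = 4; a full quarter-note triplet (3 notes) (three triplet quarters span one half) = 8; dotted crotchet = 6.
Sum: 2 + 6 + 2 + 6 + 3 + 4 + 4 + 8 + 6 = 41 sixteenth notes.

41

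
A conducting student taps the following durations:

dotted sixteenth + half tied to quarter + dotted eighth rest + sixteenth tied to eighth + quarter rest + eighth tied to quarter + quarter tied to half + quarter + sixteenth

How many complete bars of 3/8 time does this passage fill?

7

One bar of 3/8 = 12 thirty-second notes.
Each duration in thirty-second notes: dotted sixteenth = 3; half tied to quarter (half + quarter) = 24; dotted eighth rest = 6; sixteenth tied to eighth (sixteenth + eighth) = 6; quarter rest = 8; eighth tied to quarter (eighth + quarter) = 12; quarter tied to half (quarter + half) = 24; quarter = 8; sixteenth = 2.
Altogether 3 + 24 + 6 + 6 + 8 + 12 + 24 + 8 + 2 = 93.
93 ÷ 12 = 7 complete bars with 9 left over.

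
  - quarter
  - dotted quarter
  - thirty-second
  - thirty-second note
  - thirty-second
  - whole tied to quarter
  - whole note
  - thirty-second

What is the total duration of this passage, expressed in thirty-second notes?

96

Working in thirty-second notes: quarter = 8; dotted quarter = 12; thirty-second = 1; thirty-second note = 1; thirty-second = 1; whole tied to quarter (whole + quarter) = 40; whole note = 32; thirty-second = 1.
Sum: 8 + 12 + 1 + 1 + 1 + 40 + 32 + 1 = 96 thirty-second notes.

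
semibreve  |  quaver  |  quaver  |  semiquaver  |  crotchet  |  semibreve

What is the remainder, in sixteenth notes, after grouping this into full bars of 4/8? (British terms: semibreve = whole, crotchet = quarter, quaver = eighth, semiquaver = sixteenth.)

1

One bar of 4/8 = 8 sixteenth notes.
Working in sixteenth notes: semibreve = 16; quaver = 2; quaver = 2; semiquaver = 1; crotchet = 4; semibreve = 16.
Adding: 16 + 2 + 2 + 1 + 4 + 16 = 41.
41 ÷ 8 = 5 complete bars with 1 sixteenth note remaining.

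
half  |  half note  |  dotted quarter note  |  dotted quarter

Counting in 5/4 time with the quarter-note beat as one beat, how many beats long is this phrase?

7

One quarter-note beat = 2 eighth notes.
Each duration in eighth notes: half = 4; half note = 4; dotted quarter note = 3; dotted quarter = 3.
Adding: 4 + 4 + 3 + 3 = 14.
14 ÷ 2 = 7 beats.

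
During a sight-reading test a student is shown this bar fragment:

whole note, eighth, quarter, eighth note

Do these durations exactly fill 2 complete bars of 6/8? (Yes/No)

One bar of 6/8 = 6 eighth notes, so 2 bars = 12.
Express everything in eighth notes: whole note = 8; eighth = 1; quarter = 2; eighth note = 1.
Sum: 8 + 1 + 2 + 1 = 12.
12 equals 12, so the answer is Yes.

Yes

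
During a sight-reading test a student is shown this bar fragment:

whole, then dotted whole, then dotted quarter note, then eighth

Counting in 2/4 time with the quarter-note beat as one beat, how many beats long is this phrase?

12

One quarter-note beat = 2 eighth notes.
Each duration in eighth notes: whole = 8; dotted whole = 12; dotted quarter note = 3; eighth = 1.
Total: 8 + 12 + 3 + 1 = 24.
24 ÷ 2 = 12 beats.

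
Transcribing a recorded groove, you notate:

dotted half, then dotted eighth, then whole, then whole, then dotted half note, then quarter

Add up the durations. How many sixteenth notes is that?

63

Convert each value to sixteenth notes: dotted half = 12; dotted eighth = 3; whole = 16; whole = 16; dotted half note = 12; quarter = 4.
Sum: 12 + 3 + 16 + 16 + 12 + 4 = 63 sixteenth notes.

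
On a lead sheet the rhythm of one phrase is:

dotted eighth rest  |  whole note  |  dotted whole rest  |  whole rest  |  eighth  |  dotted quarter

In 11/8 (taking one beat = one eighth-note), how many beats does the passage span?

33.5

One eighth-note beat = 2 sixteenth notes.
Working in sixteenth notes: dotted eighth rest = 3; whole note = 16; dotted whole rest = 24; whole rest = 16; eighth = 2; dotted quarter = 6.
Sum: 3 + 16 + 24 + 16 + 2 + 6 = 67.
67 ÷ 2 = 33.5 beats.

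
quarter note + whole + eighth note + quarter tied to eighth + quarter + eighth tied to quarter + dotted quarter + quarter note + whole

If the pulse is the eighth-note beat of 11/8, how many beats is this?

32

One eighth-note beat = 2 sixteenth notes.
In sixteenth notes: quarter note = 4; whole = 16; eighth note = 2; quarter tied to eighth (quarter + eighth) = 6; quarter = 4; eighth tied to quarter (eighth + quarter) = 6; dotted quarter = 6; quarter note = 4; whole = 16.
Sum: 4 + 16 + 2 + 6 + 4 + 6 + 6 + 4 + 16 = 64.
64 ÷ 2 = 32 beats.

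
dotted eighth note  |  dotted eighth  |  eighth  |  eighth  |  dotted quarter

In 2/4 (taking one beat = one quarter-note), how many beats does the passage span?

One quarter-note beat = 4 sixteenth notes.
In sixteenth notes: dotted eighth note = 3; dotted eighth = 3; eighth = 2; eighth = 2; dotted quarter = 6.
Total: 3 + 3 + 2 + 2 + 6 = 16.
16 ÷ 4 = 4 beats.

4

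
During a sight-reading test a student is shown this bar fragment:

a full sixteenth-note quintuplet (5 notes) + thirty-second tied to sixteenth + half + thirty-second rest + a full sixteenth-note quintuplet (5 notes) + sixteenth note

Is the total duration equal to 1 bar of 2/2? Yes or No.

One bar of 2/2 = 32 thirty-second notes.
Express everything in thirty-second notes: a full sixteenth-note quintuplet (5 notes) (five quintuplet sixteenths span one quarter) = 8; thirty-second tied to sixteenth (thirty-second + sixteenth) = 3; half = 16; thirty-second rest = 1; a full sixteenth-note quintuplet (5 notes) (five quintuplet sixteenths span one quarter) = 8; sixteenth note = 2.
Sum: 8 + 3 + 16 + 1 + 8 + 2 = 38.
38 exceeds 32, so the answer is No.

No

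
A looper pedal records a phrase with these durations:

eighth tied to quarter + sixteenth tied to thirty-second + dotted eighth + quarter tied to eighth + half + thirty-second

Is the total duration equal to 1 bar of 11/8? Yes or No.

One bar of 11/8 = 44 thirty-second notes.
Express everything in thirty-second notes: eighth tied to quarter (eighth + quarter) = 12; sixteenth tied to thirty-second (sixteenth + thirty-second) = 3; dotted eighth = 6; quarter tied to eighth (quarter + eighth) = 12; half = 16; thirty-second = 1.
Total: 12 + 3 + 6 + 12 + 16 + 1 = 50.
50 exceeds 44, so the answer is No.

No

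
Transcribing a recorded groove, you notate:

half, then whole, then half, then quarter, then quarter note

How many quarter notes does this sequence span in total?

Express everything in quarter notes: half = 2; whole = 4; half = 2; quarter = 1; quarter note = 1.
Altogether 2 + 4 + 2 + 1 + 1 = 10 quarter notes.

10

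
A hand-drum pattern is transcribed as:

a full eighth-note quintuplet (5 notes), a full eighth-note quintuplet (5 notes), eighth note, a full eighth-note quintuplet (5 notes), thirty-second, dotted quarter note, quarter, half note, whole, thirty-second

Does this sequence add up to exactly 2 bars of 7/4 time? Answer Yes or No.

One bar of 7/4 = 56 thirty-second notes, so 2 bars = 112.
Express everything in thirty-second notes: a full eighth-note quintuplet (5 notes) (five quintuplet eighths span one half) = 16; a full eighth-note quintuplet (5 notes) (five quintuplet eighths span one half) = 16; eighth note = 4; a full eighth-note quintuplet (5 notes) (five quintuplet eighths span one half) = 16; thirty-second = 1; dotted quarter note = 12; quarter = 8; half note = 16; whole = 32; thirty-second = 1.
Adding: 16 + 16 + 4 + 16 + 1 + 12 + 8 + 16 + 32 + 1 = 122.
122 exceeds 112, so the answer is No.

No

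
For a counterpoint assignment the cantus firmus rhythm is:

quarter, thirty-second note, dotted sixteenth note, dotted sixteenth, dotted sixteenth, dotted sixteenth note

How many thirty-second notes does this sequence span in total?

21

Each duration in thirty-second notes: quarter = 8; thirty-second note = 1; dotted sixteenth note = 3; dotted sixteenth = 3; dotted sixteenth = 3; dotted sixteenth note = 3.
Altogether 8 + 1 + 3 + 3 + 3 + 3 = 21 thirty-second notes.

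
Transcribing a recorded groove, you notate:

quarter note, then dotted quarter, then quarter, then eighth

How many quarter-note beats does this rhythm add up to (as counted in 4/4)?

One quarter-note beat = 2 eighth notes.
Working in eighth notes: quarter note = 2; dotted quarter = 3; quarter = 2; eighth = 1.
Sum: 2 + 3 + 2 + 1 = 8.
8 ÷ 2 = 4 beats.

4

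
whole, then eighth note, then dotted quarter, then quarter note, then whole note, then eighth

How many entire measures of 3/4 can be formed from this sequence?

One bar of 3/4 = 6 eighth notes.
Express everything in eighth notes: whole = 8; eighth note = 1; dotted quarter = 3; quarter note = 2; whole note = 8; eighth = 1.
Sum: 8 + 1 + 3 + 2 + 8 + 1 = 23.
23 ÷ 6 = 3 complete bars with 5 left over.

3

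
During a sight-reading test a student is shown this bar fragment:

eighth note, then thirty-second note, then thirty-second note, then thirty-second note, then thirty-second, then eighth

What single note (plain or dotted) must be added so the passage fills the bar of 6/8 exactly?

The bar of 6/8 = 24 thirty-second notes.
Each duration in thirty-second notes: eighth note = 4; thirty-second note = 1; thirty-second note = 1; thirty-second note = 1; thirty-second = 1; eighth = 4.
Sum: 4 + 1 + 1 + 1 + 1 + 4 = 12.
Remaining: 24 − 12 = 12 thirty-second notes, which is a dotted quarter note.

dotted quarter note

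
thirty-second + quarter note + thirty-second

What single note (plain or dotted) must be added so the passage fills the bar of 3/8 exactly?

The bar of 3/8 = 12 thirty-second notes.
Each duration in thirty-second notes: thirty-second = 1; quarter note = 8; thirty-second = 1.
Total: 1 + 8 + 1 = 10.
Remaining: 12 − 10 = 2 thirty-second notes, which is a sixteenth note.

sixteenth note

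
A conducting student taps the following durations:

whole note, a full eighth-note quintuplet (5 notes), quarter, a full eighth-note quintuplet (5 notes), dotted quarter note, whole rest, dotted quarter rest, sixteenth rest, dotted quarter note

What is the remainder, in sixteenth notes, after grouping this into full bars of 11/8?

One bar of 11/8 = 22 sixteenth notes.
Each duration in sixteenth notes: whole note = 16; a full eighth-note quintuplet (5 notes) (five quintuplet eighths span one half) = 8; quarter = 4; a full eighth-note quintuplet (5 notes) (five quintuplet eighths span one half) = 8; dotted quarter note = 6; whole rest = 16; dotted quarter rest = 6; sixteenth rest = 1; dotted quarter note = 6.
Altogether 16 + 8 + 4 + 8 + 6 + 16 + 6 + 1 + 6 = 71.
71 ÷ 22 = 3 complete bars with 5 sixteenth notes remaining.

5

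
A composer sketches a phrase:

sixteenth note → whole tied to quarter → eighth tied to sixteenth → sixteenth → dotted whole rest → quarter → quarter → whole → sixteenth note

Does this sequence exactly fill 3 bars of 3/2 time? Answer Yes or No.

One bar of 3/2 = 24 sixteenth notes, so 3 bars = 72.
Express everything in sixteenth notes: sixteenth note = 1; whole tied to quarter (whole + quarter) = 20; eighth tied to sixteenth (eighth + sixteenth) = 3; sixteenth = 1; dotted whole rest = 24; quarter = 4; quarter = 4; whole = 16; sixteenth note = 1.
Sum: 1 + 20 + 3 + 1 + 24 + 4 + 4 + 16 + 1 = 74.
74 exceeds 72, so the answer is No.

No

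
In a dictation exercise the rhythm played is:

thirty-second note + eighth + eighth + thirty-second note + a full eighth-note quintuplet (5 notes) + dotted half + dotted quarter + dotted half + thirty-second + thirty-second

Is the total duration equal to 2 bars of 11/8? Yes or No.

Yes

One bar of 11/8 = 44 thirty-second notes, so 2 bars = 88.
Each duration in thirty-second notes: thirty-second note = 1; eighth = 4; eighth = 4; thirty-second note = 1; a full eighth-note quintuplet (5 notes) (five quintuplet eighths span one half) = 16; dotted half = 24; dotted quarter = 12; dotted half = 24; thirty-second = 1; thirty-second = 1.
Altogether 1 + 4 + 4 + 1 + 16 + 24 + 12 + 24 + 1 + 1 = 88.
88 equals 88, so the answer is Yes.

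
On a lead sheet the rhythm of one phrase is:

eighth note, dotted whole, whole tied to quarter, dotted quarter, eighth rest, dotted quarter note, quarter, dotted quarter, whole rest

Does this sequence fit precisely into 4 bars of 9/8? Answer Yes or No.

One bar of 9/8 = 9 eighth notes, so 4 bars = 36.
In eighth notes: eighth note = 1; dotted whole = 12; whole tied to quarter (whole + quarter) = 10; dotted quarter = 3; eighth rest = 1; dotted quarter note = 3; quarter = 2; dotted quarter = 3; whole rest = 8.
Sum: 1 + 12 + 10 + 3 + 1 + 3 + 2 + 3 + 8 = 43.
43 exceeds 36, so the answer is No.

No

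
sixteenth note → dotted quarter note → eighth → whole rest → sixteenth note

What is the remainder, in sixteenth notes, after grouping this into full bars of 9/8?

8

One bar of 9/8 = 18 sixteenth notes.
Working in sixteenth notes: sixteenth note = 1; dotted quarter note = 6; eighth = 2; whole rest = 16; sixteenth note = 1.
Total: 1 + 6 + 2 + 16 + 1 = 26.
26 ÷ 18 = 1 complete bar with 8 sixteenth notes remaining.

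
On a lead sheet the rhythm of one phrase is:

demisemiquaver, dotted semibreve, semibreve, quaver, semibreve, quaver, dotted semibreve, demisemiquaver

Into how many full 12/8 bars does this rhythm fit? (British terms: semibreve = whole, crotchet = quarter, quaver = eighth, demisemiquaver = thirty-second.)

One bar of 12/8 = 48 thirty-second notes.
Convert each value to thirty-second notes: demisemiquaver = 1; dotted semibreve = 48; semibreve = 32; quaver = 4; semibreve = 32; quaver = 4; dotted semibreve = 48; demisemiquaver = 1.
Altogether 1 + 48 + 32 + 4 + 32 + 4 + 48 + 1 = 170.
170 ÷ 48 = 3 complete bars with 26 left over.

3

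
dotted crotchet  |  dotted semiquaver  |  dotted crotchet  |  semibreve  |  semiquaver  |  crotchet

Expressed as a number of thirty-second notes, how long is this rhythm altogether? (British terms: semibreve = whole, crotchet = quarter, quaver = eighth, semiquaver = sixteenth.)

69

In thirty-second notes: dotted crotchet = 12; dotted semiquaver = 3; dotted crotchet = 12; semibreve = 32; semiquaver = 2; crotchet = 8.
Altogether 12 + 3 + 12 + 32 + 2 + 8 = 69 thirty-second notes.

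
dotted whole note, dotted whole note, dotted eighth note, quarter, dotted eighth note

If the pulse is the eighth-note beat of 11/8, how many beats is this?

29

One eighth-note beat = 2 sixteenth notes.
Working in sixteenth notes: dotted whole note = 24; dotted whole note = 24; dotted eighth note = 3; quarter = 4; dotted eighth note = 3.
Total: 24 + 24 + 3 + 4 + 3 = 58.
58 ÷ 2 = 29 beats.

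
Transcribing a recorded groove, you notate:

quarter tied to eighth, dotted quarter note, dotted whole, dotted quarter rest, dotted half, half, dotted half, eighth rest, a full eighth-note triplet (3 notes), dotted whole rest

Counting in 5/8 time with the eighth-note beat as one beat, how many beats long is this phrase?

52

One eighth-note beat = 2 sixteenth notes.
In sixteenth notes: quarter tied to eighth (quarter + eighth) = 6; dotted quarter note = 6; dotted whole = 24; dotted quarter rest = 6; dotted half = 12; half = 8; dotted half = 12; eighth rest = 2; a full eighth-note triplet (3 notes) (three triplet eighths span one quarter) = 4; dotted whole rest = 24.
Total: 6 + 6 + 24 + 6 + 12 + 8 + 12 + 2 + 4 + 24 = 104.
104 ÷ 2 = 52 beats.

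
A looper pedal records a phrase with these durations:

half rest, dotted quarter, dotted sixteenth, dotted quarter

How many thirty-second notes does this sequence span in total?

Express everything in thirty-second notes: half rest = 16; dotted quarter = 12; dotted sixteenth = 3; dotted quarter = 12.
Altogether 16 + 12 + 3 + 12 = 43 thirty-second notes.

43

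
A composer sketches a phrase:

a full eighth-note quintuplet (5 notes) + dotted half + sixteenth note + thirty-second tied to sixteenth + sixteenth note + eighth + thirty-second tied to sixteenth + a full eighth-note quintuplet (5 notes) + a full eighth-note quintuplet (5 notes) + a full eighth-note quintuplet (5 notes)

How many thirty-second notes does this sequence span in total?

102

In thirty-second notes: a full eighth-note quintuplet (5 notes) (five quintuplet eighths span one half) = 16; dotted half = 24; sixteenth note = 2; thirty-second tied to sixteenth (thirty-second + sixteenth) = 3; sixteenth note = 2; eighth = 4; thirty-second tied to sixteenth (thirty-second + sixteenth) = 3; a full eighth-note quintuplet (5 notes) (five quintuplet eighths span one half) = 16; a full eighth-note quintuplet (5 notes) (five quintuplet eighths span one half) = 16; a full eighth-note quintuplet (5 notes) (five quintuplet eighths span one half) = 16.
Adding: 16 + 24 + 2 + 3 + 2 + 4 + 3 + 16 + 16 + 16 = 102 thirty-second notes.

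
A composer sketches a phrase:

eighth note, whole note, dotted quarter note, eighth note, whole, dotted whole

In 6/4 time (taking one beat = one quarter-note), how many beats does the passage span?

One quarter-note beat = 2 eighth notes.
Convert each value to eighth notes: eighth note = 1; whole note = 8; dotted quarter note = 3; eighth note = 1; whole = 8; dotted whole = 12.
Adding: 1 + 8 + 3 + 1 + 8 + 12 = 33.
33 ÷ 2 = 16.5 beats.

16.5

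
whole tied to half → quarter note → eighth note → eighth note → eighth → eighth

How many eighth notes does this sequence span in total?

Convert each value to eighth notes: whole tied to half (whole + half) = 12; quarter note = 2; eighth note = 1; eighth note = 1; eighth = 1; eighth = 1.
Total: 12 + 2 + 1 + 1 + 1 + 1 = 18 eighth notes.

18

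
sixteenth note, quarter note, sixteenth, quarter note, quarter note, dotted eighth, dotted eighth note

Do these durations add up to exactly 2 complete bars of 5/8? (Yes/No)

One bar of 5/8 = 10 sixteenth notes, so 2 bars = 20.
Express everything in sixteenth notes: sixteenth note = 1; quarter note = 4; sixteenth = 1; quarter note = 4; quarter note = 4; dotted eighth = 3; dotted eighth note = 3.
Total: 1 + 4 + 1 + 4 + 4 + 3 + 3 = 20.
20 equals 20, so the answer is Yes.

Yes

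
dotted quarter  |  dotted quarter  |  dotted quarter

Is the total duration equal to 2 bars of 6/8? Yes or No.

No

One bar of 6/8 = 6 eighth notes, so 2 bars = 12.
Convert each value to eighth notes: dotted quarter = 3; dotted quarter = 3; dotted quarter = 3.
Sum: 3 + 3 + 3 = 9.
9 falls short of 12, so the answer is No.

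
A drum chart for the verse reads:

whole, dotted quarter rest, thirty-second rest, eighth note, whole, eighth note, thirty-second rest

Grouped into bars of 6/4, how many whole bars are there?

One bar of 6/4 = 48 thirty-second notes.
Each duration in thirty-second notes: whole = 32; dotted quarter rest = 12; thirty-second rest = 1; eighth note = 4; whole = 32; eighth note = 4; thirty-second rest = 1.
Sum: 32 + 12 + 1 + 4 + 32 + 4 + 1 = 86.
86 ÷ 48 = 1 complete bar with 38 left over.

1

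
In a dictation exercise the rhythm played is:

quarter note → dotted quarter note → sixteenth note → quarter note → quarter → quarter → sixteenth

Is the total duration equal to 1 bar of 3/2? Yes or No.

Yes

One bar of 3/2 = 24 sixteenth notes.
Convert each value to sixteenth notes: quarter note = 4; dotted quarter note = 6; sixteenth note = 1; quarter note = 4; quarter = 4; quarter = 4; sixteenth = 1.
Sum: 4 + 6 + 1 + 4 + 4 + 4 + 1 = 24.
24 equals 24, so the answer is Yes.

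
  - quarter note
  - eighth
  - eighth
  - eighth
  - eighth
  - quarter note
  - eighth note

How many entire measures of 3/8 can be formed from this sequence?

One bar of 3/8 = 3 eighth notes.
Working in eighth notes: quarter note = 2; eighth = 1; eighth = 1; eighth = 1; eighth = 1; quarter note = 2; eighth note = 1.
Altogether 2 + 1 + 1 + 1 + 1 + 2 + 1 = 9.
9 ÷ 3 = 3 complete bars with 0 left over.

3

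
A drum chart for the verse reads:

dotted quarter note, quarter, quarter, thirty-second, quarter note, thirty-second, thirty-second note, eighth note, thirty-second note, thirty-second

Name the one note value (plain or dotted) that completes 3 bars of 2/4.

3 bars of 2/4 = 48 thirty-second notes.
In thirty-second notes: dotted quarter note = 12; quarter = 8; quarter = 8; thirty-second = 1; quarter note = 8; thirty-second = 1; thirty-second note = 1; eighth note = 4; thirty-second note = 1; thirty-second = 1.
Altogether 12 + 8 + 8 + 1 + 8 + 1 + 1 + 4 + 1 + 1 = 45.
Remaining: 48 − 45 = 3 thirty-second notes, which is a dotted sixteenth note.

dotted sixteenth note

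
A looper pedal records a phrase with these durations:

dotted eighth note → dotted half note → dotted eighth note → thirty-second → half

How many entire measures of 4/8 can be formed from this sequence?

One bar of 4/8 = 16 thirty-second notes.
Convert each value to thirty-second notes: dotted eighth note = 6; dotted half note = 24; dotted eighth note = 6; thirty-second = 1; half = 16.
Adding: 6 + 24 + 6 + 1 + 16 = 53.
53 ÷ 16 = 3 complete bars with 5 left over.

3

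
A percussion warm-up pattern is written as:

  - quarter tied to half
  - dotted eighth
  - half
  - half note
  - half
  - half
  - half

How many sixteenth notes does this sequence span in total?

55

Express everything in sixteenth notes: quarter tied to half (quarter + half) = 12; dotted eighth = 3; half = 8; half note = 8; half = 8; half = 8; half = 8.
Altogether 12 + 3 + 8 + 8 + 8 + 8 + 8 = 55 sixteenth notes.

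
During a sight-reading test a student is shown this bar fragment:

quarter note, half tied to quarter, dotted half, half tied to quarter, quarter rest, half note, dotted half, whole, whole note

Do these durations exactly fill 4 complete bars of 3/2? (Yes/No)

One bar of 3/2 = 6 quarter notes, so 4 bars = 24.
Convert each value to quarter notes: quarter note = 1; half tied to quarter (half + quarter) = 3; dotted half = 3; half tied to quarter (half + quarter) = 3; quarter rest = 1; half note = 2; dotted half = 3; whole = 4; whole note = 4.
Altogether 1 + 3 + 3 + 3 + 1 + 2 + 3 + 4 + 4 = 24.
24 equals 24, so the answer is Yes.

Yes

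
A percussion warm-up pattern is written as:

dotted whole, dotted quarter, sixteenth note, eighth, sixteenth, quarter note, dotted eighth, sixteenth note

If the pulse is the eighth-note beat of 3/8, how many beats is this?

21

One eighth-note beat = 2 sixteenth notes.
Convert each value to sixteenth notes: dotted whole = 24; dotted quarter = 6; sixteenth note = 1; eighth = 2; sixteenth = 1; quarter note = 4; dotted eighth = 3; sixteenth note = 1.
Total: 24 + 6 + 1 + 2 + 1 + 4 + 3 + 1 = 42.
42 ÷ 2 = 21 beats.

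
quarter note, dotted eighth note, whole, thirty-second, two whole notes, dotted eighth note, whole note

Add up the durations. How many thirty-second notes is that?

149

Working in thirty-second notes: quarter note = 8; dotted eighth note = 6; whole = 32; thirty-second = 1; whole note = 32; whole note = 32; dotted eighth note = 6; whole note = 32.
Altogether 8 + 6 + 32 + 1 + 32 + 32 + 6 + 32 = 149 thirty-second notes.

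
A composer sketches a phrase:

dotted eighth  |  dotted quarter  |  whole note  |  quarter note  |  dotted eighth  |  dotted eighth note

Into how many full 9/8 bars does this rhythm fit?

1

One bar of 9/8 = 18 sixteenth notes.
Each duration in sixteenth notes: dotted eighth = 3; dotted quarter = 6; whole note = 16; quarter note = 4; dotted eighth = 3; dotted eighth note = 3.
Adding: 3 + 6 + 16 + 4 + 3 + 3 = 35.
35 ÷ 18 = 1 complete bar with 17 left over.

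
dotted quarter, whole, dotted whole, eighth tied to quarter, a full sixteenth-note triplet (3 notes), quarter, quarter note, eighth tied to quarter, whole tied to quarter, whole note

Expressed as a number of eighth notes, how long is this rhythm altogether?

Express everything in eighth notes: dotted quarter = 3; whole = 8; dotted whole = 12; eighth tied to quarter (eighth + quarter) = 3; a full sixteenth-note triplet (3 notes) (three triplet sixteenths span one eighth) = 1; quarter = 2; quarter note = 2; eighth tied to quarter (eighth + quarter) = 3; whole tied to quarter (whole + quarter) = 10; whole note = 8.
Total: 3 + 8 + 12 + 3 + 1 + 2 + 2 + 3 + 10 + 8 = 52 eighth notes.

52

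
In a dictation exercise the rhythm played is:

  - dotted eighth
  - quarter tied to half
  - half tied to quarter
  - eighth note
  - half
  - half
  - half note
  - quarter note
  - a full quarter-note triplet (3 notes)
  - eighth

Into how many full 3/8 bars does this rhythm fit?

One bar of 3/8 = 6 sixteenth notes.
Express everything in sixteenth notes: dotted eighth = 3; quarter tied to half (quarter + half) = 12; half tied to quarter (half + quarter) = 12; eighth note = 2; half = 8; half = 8; half note = 8; quarter note = 4; a full quarter-note triplet (3 notes) (three triplet quarters span one half) = 8; eighth = 2.
Altogether 3 + 12 + 12 + 2 + 8 + 8 + 8 + 4 + 8 + 2 = 67.
67 ÷ 6 = 11 complete bars with 1 left over.

11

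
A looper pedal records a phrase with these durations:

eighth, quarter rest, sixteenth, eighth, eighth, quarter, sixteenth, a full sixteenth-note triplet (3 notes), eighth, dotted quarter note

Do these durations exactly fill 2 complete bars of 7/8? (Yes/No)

One bar of 7/8 = 14 sixteenth notes, so 2 bars = 28.
Each duration in sixteenth notes: eighth = 2; quarter rest = 4; sixteenth = 1; eighth = 2; eighth = 2; quarter = 4; sixteenth = 1; a full sixteenth-note triplet (3 notes) (three triplet sixteenths span one eighth) = 2; eighth = 2; dotted quarter note = 6.
Adding: 2 + 4 + 1 + 2 + 2 + 4 + 1 + 2 + 2 + 6 = 26.
26 falls short of 28, so the answer is No.

No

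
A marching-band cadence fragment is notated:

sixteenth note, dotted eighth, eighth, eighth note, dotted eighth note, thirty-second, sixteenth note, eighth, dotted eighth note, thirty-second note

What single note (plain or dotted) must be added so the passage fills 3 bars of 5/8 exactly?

dotted half note

3 bars of 5/8 = 60 thirty-second notes.
Each duration in thirty-second notes: sixteenth note = 2; dotted eighth = 6; eighth = 4; eighth note = 4; dotted eighth note = 6; thirty-second = 1; sixteenth note = 2; eighth = 4; dotted eighth note = 6; thirty-second note = 1.
Total: 2 + 6 + 4 + 4 + 6 + 1 + 2 + 4 + 6 + 1 = 36.
Remaining: 60 − 36 = 24 thirty-second notes, which is a dotted half note.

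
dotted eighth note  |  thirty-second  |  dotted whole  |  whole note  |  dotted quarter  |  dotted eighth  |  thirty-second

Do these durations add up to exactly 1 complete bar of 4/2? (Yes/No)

No

One bar of 4/2 = 64 thirty-second notes.
Convert each value to thirty-second notes: dotted eighth note = 6; thirty-second = 1; dotted whole = 48; whole note = 32; dotted quarter = 12; dotted eighth = 6; thirty-second = 1.
Sum: 6 + 1 + 48 + 32 + 12 + 6 + 1 = 106.
106 exceeds 64, so the answer is No.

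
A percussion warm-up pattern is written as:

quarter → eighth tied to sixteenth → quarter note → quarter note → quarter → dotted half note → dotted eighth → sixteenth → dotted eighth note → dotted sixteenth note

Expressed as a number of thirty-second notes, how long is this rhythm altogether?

79

Convert each value to thirty-second notes: quarter = 8; eighth tied to sixteenth (eighth + sixteenth) = 6; quarter note = 8; quarter note = 8; quarter = 8; dotted half note = 24; dotted eighth = 6; sixteenth = 2; dotted eighth note = 6; dotted sixteenth note = 3.
Total: 8 + 6 + 8 + 8 + 8 + 24 + 6 + 2 + 6 + 3 = 79 thirty-second notes.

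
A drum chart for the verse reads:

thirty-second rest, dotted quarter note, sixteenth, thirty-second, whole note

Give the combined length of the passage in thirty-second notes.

48

Working in thirty-second notes: thirty-second rest = 1; dotted quarter note = 12; sixteenth = 2; thirty-second = 1; whole note = 32.
Total: 1 + 12 + 2 + 1 + 32 = 48 thirty-second notes.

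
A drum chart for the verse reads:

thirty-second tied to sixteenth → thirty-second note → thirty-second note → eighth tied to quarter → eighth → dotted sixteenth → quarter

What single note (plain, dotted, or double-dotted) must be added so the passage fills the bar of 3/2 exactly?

The bar of 3/2 = 48 thirty-second notes.
Working in thirty-second notes: thirty-second tied to sixteenth (thirty-second + sixteenth) = 3; thirty-second note = 1; thirty-second note = 1; eighth tied to quarter (eighth + quarter) = 12; eighth = 4; dotted sixteenth = 3; quarter = 8.
Sum: 3 + 1 + 1 + 12 + 4 + 3 + 8 = 32.
Remaining: 48 − 32 = 16 thirty-second notes, which is a half note.

half note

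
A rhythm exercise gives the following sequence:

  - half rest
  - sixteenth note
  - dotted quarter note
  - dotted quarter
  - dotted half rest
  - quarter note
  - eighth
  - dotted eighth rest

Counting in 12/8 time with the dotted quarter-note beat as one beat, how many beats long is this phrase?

One dotted quarter-note beat = 6 sixteenth notes.
Convert each value to sixteenth notes: half rest = 8; sixteenth note = 1; dotted quarter note = 6; dotted quarter = 6; dotted half rest = 12; quarter note = 4; eighth = 2; dotted eighth rest = 3.
Altogether 8 + 1 + 6 + 6 + 12 + 4 + 2 + 3 = 42.
42 ÷ 6 = 7 beats.

7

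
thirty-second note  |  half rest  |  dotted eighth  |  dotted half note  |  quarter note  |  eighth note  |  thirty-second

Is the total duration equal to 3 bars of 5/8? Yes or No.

One bar of 5/8 = 20 thirty-second notes, so 3 bars = 60.
In thirty-second notes: thirty-second note = 1; half rest = 16; dotted eighth = 6; dotted half note = 24; quarter note = 8; eighth note = 4; thirty-second = 1.
Sum: 1 + 16 + 6 + 24 + 8 + 4 + 1 = 60.
60 equals 60, so the answer is Yes.

Yes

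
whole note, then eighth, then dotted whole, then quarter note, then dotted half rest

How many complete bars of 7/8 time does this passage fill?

4

One bar of 7/8 = 7 eighth notes.
Each duration in eighth notes: whole note = 8; eighth = 1; dotted whole = 12; quarter note = 2; dotted half rest = 6.
Adding: 8 + 1 + 12 + 2 + 6 = 29.
29 ÷ 7 = 4 complete bars with 1 left over.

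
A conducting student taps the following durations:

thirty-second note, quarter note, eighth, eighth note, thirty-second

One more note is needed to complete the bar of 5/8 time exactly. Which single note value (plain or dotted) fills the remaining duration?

sixteenth note

The bar of 5/8 = 20 thirty-second notes.
In thirty-second notes: thirty-second note = 1; quarter note = 8; eighth = 4; eighth note = 4; thirty-second = 1.
Sum: 1 + 8 + 4 + 4 + 1 = 18.
Remaining: 20 − 18 = 2 thirty-second notes, which is a sixteenth note.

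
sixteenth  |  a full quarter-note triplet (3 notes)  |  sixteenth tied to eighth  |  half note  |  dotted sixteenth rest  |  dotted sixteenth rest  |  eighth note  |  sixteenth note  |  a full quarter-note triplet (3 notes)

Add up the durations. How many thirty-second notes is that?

68

Convert each value to thirty-second notes: sixteenth = 2; a full quarter-note triplet (3 notes) (three triplet quarters span one half) = 16; sixteenth tied to eighth (sixteenth + eighth) = 6; half note = 16; dotted sixteenth rest = 3; dotted sixteenth rest = 3; eighth note = 4; sixteenth note = 2; a full quarter-note triplet (3 notes) (three triplet quarters span one half) = 16.
Total: 2 + 16 + 6 + 16 + 3 + 3 + 4 + 2 + 16 = 68 thirty-second notes.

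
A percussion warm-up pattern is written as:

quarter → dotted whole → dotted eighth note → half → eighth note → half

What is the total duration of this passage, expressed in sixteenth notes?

Each duration in sixteenth notes: quarter = 4; dotted whole = 24; dotted eighth note = 3; half = 8; eighth note = 2; half = 8.
Total: 4 + 24 + 3 + 8 + 2 + 8 = 49 sixteenth notes.

49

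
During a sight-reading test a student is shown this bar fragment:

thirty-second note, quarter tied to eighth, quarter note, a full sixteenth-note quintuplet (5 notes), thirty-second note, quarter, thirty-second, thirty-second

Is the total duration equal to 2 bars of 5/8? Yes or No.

Yes

One bar of 5/8 = 20 thirty-second notes, so 2 bars = 40.
Express everything in thirty-second notes: thirty-second note = 1; quarter tied to eighth (quarter + eighth) = 12; quarter note = 8; a full sixteenth-note quintuplet (5 notes) (five quintuplet sixteenths span one quarter) = 8; thirty-second note = 1; quarter = 8; thirty-second = 1; thirty-second = 1.
Adding: 1 + 12 + 8 + 8 + 1 + 8 + 1 + 1 = 40.
40 equals 40, so the answer is Yes.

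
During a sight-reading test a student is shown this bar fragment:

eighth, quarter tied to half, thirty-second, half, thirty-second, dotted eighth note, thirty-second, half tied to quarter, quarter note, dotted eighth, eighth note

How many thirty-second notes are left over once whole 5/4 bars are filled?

One bar of 5/4 = 40 thirty-second notes.
In thirty-second notes: eighth = 4; quarter tied to half (quarter + half) = 24; thirty-second = 1; half = 16; thirty-second = 1; dotted eighth note = 6; thirty-second = 1; half tied to quarter (half + quarter) = 24; quarter note = 8; dotted eighth = 6; eighth note = 4.
Adding: 4 + 24 + 1 + 16 + 1 + 6 + 1 + 24 + 8 + 6 + 4 = 95.
95 ÷ 40 = 2 complete bars with 15 thirty-second notes remaining.

15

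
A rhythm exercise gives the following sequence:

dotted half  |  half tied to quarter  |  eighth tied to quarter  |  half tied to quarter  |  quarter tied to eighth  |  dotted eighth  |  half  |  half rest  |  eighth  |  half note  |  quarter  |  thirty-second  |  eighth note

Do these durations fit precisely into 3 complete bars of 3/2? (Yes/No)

One bar of 3/2 = 48 thirty-second notes, so 3 bars = 144.
Convert each value to thirty-second notes: dotted half = 24; half tied to quarter (half + quarter) = 24; eighth tied to quarter (eighth + quarter) = 12; half tied to quarter (half + quarter) = 24; quarter tied to eighth (quarter + eighth) = 12; dotted eighth = 6; half = 16; half rest = 16; eighth = 4; half note = 16; quarter = 8; thirty-second = 1; eighth note = 4.
Sum: 24 + 24 + 12 + 24 + 12 + 6 + 16 + 16 + 4 + 16 + 8 + 1 + 4 = 167.
167 exceeds 144, so the answer is No.

No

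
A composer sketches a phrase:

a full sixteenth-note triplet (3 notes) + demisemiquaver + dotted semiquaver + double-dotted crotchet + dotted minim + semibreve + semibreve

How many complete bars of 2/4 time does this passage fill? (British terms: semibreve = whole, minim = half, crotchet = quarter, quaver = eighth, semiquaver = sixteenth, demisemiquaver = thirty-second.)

6

One bar of 2/4 = 16 thirty-second notes.
Each duration in thirty-second notes: a full sixteenth-note triplet (3 notes) (three triplet sixteenths span one eighth) = 4; demisemiquaver = 1; dotted semiquaver = 3; double-dotted crotchet = 14; dotted minim = 24; semibreve = 32; semibreve = 32.
Altogether 4 + 1 + 3 + 14 + 24 + 32 + 32 = 110.
110 ÷ 16 = 6 complete bars with 14 left over.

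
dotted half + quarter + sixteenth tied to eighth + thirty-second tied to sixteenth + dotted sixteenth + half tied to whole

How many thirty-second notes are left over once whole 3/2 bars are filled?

One bar of 3/2 = 48 thirty-second notes.
Convert each value to thirty-second notes: dotted half = 24; quarter = 8; sixteenth tied to eighth (sixteenth + eighth) = 6; thirty-second tied to sixteenth (thirty-second + sixteenth) = 3; dotted sixteenth = 3; half tied to whole (half + whole) = 48.
Altogether 24 + 8 + 6 + 3 + 3 + 48 = 92.
92 ÷ 48 = 1 complete bar with 44 thirty-second notes remaining.

44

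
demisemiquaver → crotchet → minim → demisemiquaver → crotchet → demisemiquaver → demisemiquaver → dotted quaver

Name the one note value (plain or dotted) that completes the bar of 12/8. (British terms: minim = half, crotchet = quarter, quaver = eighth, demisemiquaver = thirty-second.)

dotted eighth note

The bar of 12/8 = 48 thirty-second notes.
Each duration in thirty-second notes: demisemiquaver = 1; crotchet = 8; minim = 16; demisemiquaver = 1; crotchet = 8; demisemiquaver = 1; demisemiquaver = 1; dotted quaver = 6.
Adding: 1 + 8 + 16 + 1 + 8 + 1 + 1 + 6 = 42.
Remaining: 48 − 42 = 6 thirty-second notes, which is a dotted eighth note.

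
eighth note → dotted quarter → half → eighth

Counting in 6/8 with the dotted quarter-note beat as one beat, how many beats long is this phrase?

One dotted quarter-note beat = 3 eighth notes.
Convert each value to eighth notes: eighth note = 1; dotted quarter = 3; half = 4; eighth = 1.
Total: 1 + 3 + 4 + 1 = 9.
9 ÷ 3 = 3 beats.

3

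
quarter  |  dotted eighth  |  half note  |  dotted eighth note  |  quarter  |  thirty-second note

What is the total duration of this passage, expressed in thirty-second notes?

Each duration in thirty-second notes: quarter = 8; dotted eighth = 6; half note = 16; dotted eighth note = 6; quarter = 8; thirty-second note = 1.
Sum: 8 + 6 + 16 + 6 + 8 + 1 = 45 thirty-second notes.

45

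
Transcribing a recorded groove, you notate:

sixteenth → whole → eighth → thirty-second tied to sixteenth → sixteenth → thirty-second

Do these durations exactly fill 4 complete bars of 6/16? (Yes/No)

No

One bar of 6/16 = 12 thirty-second notes, so 4 bars = 48.
Working in thirty-second notes: sixteenth = 2; whole = 32; eighth = 4; thirty-second tied to sixteenth (thirty-second + sixteenth) = 3; sixteenth = 2; thirty-second = 1.
Sum: 2 + 32 + 4 + 3 + 2 + 1 = 44.
44 falls short of 48, so the answer is No.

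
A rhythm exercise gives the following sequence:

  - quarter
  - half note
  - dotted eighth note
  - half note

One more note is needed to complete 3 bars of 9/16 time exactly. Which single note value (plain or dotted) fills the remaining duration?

quarter note

3 bars of 9/16 = 27 sixteenth notes.
Working in sixteenth notes: quarter = 4; half note = 8; dotted eighth note = 3; half note = 8.
Adding: 4 + 8 + 3 + 8 = 23.
Remaining: 27 − 23 = 4 sixteenth notes, which is a quarter note.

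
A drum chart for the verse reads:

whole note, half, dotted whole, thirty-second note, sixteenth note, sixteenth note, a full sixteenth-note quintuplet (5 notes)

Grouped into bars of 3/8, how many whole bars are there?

9

One bar of 3/8 = 12 thirty-second notes.
Each duration in thirty-second notes: whole note = 32; half = 16; dotted whole = 48; thirty-second note = 1; sixteenth note = 2; sixteenth note = 2; a full sixteenth-note quintuplet (5 notes) (five quintuplet sixteenths span one quarter) = 8.
Altogether 32 + 16 + 48 + 1 + 2 + 2 + 8 = 109.
109 ÷ 12 = 9 complete bars with 1 left over.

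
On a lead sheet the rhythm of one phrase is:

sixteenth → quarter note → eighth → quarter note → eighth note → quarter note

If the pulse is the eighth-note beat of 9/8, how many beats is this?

8.5

One eighth-note beat = 2 sixteenth notes.
Each duration in sixteenth notes: sixteenth = 1; quarter note = 4; eighth = 2; quarter note = 4; eighth note = 2; quarter note = 4.
Altogether 1 + 4 + 2 + 4 + 2 + 4 = 17.
17 ÷ 2 = 8.5 beats.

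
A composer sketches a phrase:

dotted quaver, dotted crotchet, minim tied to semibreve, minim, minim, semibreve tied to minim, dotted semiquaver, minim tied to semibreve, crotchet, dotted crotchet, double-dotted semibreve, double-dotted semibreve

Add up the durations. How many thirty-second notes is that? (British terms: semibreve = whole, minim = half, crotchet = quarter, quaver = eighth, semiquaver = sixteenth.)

Each duration in thirty-second notes: dotted quaver = 6; dotted crotchet = 12; minim tied to semibreve (minim + semibreve) = 48; minim = 16; minim = 16; semibreve tied to minim (semibreve + minim) = 48; dotted semiquaver = 3; minim tied to semibreve (minim + semibreve) = 48; crotchet = 8; dotted crotchet = 12; double-dotted semibreve = 56; double-dotted semibreve = 56.
Sum: 6 + 12 + 48 + 16 + 16 + 48 + 3 + 48 + 8 + 12 + 56 + 56 = 329 thirty-second notes.

329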